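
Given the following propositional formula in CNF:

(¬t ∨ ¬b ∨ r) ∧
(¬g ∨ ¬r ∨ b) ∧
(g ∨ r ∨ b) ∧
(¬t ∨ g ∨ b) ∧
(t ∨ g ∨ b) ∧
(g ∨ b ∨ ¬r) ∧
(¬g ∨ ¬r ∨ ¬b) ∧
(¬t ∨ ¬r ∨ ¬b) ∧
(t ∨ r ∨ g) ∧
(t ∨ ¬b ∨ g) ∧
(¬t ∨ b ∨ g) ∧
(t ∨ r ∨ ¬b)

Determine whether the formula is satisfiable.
Yes

Yes, the formula is satisfiable.

One satisfying assignment is: g=True, b=False, t=False, r=False

Verification: With this assignment, all 12 clauses evaluate to true.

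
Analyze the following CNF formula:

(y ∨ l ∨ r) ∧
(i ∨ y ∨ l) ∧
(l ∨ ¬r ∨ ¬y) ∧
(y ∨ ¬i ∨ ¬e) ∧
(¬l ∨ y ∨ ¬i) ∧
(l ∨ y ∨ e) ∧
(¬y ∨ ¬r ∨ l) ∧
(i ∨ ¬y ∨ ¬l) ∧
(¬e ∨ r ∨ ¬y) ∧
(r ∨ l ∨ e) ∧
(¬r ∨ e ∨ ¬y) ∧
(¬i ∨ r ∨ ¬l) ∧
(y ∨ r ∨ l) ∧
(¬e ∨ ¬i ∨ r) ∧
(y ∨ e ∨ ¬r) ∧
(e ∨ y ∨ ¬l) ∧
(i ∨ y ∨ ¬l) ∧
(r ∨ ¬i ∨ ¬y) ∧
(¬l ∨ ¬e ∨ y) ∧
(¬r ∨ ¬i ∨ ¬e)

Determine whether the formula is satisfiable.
No

No, the formula is not satisfiable.

No assignment of truth values to the variables can make all 20 clauses true simultaneously.

The formula is UNSAT (unsatisfiable).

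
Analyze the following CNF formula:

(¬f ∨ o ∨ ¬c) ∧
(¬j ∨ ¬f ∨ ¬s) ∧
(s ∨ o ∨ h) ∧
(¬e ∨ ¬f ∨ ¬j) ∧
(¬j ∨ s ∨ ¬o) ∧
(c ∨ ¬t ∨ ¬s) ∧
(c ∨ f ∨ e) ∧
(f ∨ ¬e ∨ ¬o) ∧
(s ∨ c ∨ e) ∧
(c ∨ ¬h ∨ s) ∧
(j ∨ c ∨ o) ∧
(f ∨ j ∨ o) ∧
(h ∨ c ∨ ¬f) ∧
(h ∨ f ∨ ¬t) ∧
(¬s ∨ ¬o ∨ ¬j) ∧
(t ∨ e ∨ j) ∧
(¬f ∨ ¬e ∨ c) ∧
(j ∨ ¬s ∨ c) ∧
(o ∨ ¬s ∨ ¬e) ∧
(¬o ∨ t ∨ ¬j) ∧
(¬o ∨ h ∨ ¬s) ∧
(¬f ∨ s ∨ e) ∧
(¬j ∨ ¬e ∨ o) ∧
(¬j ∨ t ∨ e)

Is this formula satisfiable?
Yes

Yes, the formula is satisfiable.

One satisfying assignment is: t=False, o=True, c=True, s=False, j=False, e=True, f=True, h=False

Verification: With this assignment, all 24 clauses evaluate to true.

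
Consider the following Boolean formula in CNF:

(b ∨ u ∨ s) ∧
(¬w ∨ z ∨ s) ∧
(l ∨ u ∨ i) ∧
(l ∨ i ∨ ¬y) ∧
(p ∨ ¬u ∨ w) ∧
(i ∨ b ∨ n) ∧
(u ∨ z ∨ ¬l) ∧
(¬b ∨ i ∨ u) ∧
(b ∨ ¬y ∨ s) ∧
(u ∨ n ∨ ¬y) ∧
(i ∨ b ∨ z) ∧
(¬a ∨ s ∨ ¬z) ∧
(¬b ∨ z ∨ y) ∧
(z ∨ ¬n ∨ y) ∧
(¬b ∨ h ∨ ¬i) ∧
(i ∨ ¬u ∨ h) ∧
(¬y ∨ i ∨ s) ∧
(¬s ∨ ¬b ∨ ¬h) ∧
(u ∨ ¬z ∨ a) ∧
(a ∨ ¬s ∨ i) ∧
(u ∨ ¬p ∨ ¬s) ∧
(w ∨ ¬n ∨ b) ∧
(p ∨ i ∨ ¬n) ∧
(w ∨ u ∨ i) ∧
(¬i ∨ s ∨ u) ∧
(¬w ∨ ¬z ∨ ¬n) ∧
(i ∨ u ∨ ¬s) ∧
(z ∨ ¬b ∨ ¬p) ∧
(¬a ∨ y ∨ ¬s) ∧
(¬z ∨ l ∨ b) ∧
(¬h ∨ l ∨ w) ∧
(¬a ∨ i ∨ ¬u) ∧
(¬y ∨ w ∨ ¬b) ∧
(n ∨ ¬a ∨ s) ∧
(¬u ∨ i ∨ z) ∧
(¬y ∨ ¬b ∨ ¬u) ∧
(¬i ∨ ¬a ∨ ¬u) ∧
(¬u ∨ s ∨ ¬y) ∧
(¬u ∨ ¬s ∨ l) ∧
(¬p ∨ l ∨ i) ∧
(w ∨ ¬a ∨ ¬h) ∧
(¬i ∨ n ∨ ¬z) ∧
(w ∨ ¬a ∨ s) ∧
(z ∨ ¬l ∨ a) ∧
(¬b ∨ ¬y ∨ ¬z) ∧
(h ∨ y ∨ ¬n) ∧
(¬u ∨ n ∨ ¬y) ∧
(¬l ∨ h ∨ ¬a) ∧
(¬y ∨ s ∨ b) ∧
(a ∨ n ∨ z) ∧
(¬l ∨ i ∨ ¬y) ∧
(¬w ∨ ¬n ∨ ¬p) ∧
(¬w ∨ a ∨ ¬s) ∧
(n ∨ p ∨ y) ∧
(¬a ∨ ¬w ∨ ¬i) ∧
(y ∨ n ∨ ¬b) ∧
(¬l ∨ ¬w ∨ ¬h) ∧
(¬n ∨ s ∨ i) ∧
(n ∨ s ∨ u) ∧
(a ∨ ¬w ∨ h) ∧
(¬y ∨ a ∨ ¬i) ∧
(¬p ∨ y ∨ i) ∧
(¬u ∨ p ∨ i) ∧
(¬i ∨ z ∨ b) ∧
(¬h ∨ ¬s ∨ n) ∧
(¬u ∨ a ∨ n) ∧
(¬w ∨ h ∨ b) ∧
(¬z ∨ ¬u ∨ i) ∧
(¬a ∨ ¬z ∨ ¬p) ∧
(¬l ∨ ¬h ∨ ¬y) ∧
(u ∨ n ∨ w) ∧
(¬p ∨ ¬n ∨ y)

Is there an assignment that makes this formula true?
No

No, the formula is not satisfiable.

No assignment of truth values to the variables can make all 72 clauses true simultaneously.

The formula is UNSAT (unsatisfiable).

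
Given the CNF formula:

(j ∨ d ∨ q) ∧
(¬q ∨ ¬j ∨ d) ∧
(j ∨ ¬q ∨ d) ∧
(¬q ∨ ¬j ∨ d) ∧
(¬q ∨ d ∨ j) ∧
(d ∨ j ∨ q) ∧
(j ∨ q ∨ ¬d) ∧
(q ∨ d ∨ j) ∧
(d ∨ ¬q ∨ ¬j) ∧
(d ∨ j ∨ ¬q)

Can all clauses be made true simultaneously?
Yes

Yes, the formula is satisfiable.

One satisfying assignment is: j=True, q=False, d=False

Verification: With this assignment, all 10 clauses evaluate to true.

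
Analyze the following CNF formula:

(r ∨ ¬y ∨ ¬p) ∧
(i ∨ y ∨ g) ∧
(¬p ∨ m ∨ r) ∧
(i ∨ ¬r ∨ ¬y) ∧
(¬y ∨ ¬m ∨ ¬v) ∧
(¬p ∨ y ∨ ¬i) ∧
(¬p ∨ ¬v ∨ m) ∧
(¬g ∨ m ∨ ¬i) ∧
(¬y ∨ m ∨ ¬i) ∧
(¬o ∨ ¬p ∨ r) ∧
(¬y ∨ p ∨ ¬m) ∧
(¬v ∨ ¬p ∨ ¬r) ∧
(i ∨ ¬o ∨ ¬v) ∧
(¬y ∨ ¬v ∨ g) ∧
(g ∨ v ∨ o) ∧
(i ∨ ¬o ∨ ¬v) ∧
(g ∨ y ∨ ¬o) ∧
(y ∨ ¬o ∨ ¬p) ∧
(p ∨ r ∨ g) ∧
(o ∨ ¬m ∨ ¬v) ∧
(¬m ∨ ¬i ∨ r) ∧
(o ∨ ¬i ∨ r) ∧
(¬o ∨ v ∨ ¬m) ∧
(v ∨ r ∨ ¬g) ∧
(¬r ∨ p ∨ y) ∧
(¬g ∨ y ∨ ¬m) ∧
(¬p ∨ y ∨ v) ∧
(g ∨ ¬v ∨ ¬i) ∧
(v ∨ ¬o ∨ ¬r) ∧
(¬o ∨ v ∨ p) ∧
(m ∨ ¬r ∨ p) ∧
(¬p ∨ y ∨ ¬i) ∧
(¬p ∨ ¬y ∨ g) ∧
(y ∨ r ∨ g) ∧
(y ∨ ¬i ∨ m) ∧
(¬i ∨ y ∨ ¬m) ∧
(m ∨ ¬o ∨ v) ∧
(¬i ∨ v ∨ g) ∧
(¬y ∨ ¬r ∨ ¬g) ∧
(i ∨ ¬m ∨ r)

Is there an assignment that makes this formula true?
Yes

Yes, the formula is satisfiable.

One satisfying assignment is: p=False, o=False, g=True, v=True, y=True, r=False, i=False, m=False

Verification: With this assignment, all 40 clauses evaluate to true.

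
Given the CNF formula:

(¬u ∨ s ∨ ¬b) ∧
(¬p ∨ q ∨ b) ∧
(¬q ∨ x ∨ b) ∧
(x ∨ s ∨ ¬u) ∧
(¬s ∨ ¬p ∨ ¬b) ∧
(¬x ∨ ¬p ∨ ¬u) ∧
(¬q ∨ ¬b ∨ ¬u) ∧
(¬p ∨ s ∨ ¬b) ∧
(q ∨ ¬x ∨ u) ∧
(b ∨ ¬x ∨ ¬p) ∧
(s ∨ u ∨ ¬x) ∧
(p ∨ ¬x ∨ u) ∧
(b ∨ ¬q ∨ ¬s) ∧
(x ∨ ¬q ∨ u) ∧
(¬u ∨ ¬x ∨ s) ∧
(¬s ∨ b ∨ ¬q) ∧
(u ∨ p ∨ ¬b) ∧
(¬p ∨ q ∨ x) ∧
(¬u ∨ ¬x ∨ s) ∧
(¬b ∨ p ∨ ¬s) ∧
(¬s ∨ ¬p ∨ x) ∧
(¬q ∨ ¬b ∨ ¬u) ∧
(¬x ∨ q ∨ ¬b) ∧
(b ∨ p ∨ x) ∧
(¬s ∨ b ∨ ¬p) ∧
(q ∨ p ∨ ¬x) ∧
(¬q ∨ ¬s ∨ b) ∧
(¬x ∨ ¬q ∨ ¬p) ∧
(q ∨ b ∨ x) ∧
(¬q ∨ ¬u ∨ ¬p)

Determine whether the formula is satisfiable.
No

No, the formula is not satisfiable.

No assignment of truth values to the variables can make all 30 clauses true simultaneously.

The formula is UNSAT (unsatisfiable).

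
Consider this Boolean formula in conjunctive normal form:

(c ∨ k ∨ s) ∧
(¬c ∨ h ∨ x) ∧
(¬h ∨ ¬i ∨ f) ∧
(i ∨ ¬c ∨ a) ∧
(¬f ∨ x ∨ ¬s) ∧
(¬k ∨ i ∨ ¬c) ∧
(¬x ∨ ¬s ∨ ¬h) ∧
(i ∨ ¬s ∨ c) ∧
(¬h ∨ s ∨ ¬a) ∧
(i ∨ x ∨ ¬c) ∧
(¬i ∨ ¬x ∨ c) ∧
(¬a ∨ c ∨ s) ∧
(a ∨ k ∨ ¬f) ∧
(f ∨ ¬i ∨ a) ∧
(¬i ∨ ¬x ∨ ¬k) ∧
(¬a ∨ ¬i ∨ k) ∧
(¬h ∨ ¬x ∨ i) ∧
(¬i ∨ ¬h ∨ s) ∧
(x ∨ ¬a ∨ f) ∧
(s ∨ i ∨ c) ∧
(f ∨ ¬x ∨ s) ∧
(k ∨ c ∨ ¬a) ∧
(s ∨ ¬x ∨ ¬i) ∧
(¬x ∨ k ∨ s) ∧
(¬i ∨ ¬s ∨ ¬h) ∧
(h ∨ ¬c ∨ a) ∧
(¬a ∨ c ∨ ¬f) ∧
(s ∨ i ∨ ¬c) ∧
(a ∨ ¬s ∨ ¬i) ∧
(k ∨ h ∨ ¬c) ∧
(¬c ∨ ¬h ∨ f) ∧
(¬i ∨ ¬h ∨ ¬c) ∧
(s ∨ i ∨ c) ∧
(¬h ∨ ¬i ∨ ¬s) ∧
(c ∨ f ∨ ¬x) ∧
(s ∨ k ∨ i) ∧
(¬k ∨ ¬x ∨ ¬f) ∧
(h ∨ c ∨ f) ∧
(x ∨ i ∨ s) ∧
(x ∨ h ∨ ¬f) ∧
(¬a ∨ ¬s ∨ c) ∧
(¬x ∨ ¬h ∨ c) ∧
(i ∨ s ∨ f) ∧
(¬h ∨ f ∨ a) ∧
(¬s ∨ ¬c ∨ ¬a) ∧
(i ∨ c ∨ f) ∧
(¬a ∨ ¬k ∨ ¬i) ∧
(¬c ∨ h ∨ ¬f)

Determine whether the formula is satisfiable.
No

No, the formula is not satisfiable.

No assignment of truth values to the variables can make all 48 clauses true simultaneously.

The formula is UNSAT (unsatisfiable).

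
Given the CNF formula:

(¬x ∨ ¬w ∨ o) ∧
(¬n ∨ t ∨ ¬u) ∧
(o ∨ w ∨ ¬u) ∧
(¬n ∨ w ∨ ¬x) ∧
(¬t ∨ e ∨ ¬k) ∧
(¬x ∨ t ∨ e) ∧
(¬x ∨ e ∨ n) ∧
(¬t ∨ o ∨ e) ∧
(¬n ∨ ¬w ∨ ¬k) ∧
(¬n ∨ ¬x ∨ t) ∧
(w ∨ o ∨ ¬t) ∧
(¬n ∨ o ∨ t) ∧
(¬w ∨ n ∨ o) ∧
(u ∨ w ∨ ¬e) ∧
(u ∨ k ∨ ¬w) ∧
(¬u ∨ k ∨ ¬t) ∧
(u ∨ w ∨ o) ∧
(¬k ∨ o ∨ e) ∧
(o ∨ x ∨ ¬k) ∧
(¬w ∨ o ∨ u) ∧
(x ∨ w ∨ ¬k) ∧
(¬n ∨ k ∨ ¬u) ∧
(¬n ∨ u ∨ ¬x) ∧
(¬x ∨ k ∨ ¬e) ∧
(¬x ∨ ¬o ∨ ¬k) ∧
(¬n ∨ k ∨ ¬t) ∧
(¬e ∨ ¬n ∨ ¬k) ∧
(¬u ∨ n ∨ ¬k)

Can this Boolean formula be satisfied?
Yes

Yes, the formula is satisfiable.

One satisfying assignment is: t=False, k=False, x=False, n=False, e=False, w=False, u=False, o=True

Verification: With this assignment, all 28 clauses evaluate to true.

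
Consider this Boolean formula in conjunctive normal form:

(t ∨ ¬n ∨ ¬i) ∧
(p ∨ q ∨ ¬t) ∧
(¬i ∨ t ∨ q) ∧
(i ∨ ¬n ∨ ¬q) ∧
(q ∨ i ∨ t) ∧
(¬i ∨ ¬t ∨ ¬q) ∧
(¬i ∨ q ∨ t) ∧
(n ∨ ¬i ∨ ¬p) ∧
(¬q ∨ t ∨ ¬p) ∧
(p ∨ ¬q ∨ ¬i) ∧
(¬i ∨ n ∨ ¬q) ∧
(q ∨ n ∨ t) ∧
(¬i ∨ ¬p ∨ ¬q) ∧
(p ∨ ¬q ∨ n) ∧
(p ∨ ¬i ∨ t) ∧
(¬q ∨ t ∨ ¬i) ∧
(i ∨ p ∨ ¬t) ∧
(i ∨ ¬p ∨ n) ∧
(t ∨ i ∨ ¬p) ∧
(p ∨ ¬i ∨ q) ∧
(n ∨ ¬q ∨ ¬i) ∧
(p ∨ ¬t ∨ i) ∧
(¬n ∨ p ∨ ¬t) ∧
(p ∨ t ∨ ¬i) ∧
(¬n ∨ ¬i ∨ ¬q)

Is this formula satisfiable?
Yes

Yes, the formula is satisfiable.

One satisfying assignment is: n=True, i=True, q=False, t=True, p=True

Verification: With this assignment, all 25 clauses evaluate to true.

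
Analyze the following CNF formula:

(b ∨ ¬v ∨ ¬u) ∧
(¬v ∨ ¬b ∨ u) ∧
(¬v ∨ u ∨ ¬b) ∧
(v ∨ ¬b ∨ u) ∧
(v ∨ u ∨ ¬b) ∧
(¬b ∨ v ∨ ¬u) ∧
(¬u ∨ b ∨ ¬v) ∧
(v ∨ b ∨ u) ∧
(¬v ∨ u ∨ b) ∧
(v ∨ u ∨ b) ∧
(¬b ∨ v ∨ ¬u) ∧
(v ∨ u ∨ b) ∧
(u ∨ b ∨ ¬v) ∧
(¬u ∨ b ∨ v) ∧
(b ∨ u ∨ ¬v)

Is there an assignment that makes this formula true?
Yes

Yes, the formula is satisfiable.

One satisfying assignment is: u=True, v=True, b=True

Verification: With this assignment, all 15 clauses evaluate to true.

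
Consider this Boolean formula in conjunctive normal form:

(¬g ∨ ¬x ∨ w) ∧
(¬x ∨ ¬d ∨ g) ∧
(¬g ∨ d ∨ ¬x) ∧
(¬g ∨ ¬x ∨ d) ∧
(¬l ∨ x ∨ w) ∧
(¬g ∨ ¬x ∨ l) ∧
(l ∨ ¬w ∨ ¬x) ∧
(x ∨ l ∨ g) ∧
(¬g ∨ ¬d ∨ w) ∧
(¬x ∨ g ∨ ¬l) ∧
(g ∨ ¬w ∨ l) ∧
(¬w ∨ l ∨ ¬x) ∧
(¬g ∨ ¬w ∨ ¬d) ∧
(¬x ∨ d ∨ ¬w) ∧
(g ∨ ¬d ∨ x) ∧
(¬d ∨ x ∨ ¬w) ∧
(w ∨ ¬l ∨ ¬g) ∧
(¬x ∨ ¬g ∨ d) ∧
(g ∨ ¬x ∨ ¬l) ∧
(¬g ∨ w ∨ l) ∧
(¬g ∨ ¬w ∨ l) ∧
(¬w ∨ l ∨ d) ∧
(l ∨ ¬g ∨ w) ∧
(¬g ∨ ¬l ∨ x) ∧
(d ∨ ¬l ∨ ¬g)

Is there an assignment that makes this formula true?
Yes

Yes, the formula is satisfiable.

One satisfying assignment is: w=False, d=False, l=False, g=False, x=True

Verification: With this assignment, all 25 clauses evaluate to true.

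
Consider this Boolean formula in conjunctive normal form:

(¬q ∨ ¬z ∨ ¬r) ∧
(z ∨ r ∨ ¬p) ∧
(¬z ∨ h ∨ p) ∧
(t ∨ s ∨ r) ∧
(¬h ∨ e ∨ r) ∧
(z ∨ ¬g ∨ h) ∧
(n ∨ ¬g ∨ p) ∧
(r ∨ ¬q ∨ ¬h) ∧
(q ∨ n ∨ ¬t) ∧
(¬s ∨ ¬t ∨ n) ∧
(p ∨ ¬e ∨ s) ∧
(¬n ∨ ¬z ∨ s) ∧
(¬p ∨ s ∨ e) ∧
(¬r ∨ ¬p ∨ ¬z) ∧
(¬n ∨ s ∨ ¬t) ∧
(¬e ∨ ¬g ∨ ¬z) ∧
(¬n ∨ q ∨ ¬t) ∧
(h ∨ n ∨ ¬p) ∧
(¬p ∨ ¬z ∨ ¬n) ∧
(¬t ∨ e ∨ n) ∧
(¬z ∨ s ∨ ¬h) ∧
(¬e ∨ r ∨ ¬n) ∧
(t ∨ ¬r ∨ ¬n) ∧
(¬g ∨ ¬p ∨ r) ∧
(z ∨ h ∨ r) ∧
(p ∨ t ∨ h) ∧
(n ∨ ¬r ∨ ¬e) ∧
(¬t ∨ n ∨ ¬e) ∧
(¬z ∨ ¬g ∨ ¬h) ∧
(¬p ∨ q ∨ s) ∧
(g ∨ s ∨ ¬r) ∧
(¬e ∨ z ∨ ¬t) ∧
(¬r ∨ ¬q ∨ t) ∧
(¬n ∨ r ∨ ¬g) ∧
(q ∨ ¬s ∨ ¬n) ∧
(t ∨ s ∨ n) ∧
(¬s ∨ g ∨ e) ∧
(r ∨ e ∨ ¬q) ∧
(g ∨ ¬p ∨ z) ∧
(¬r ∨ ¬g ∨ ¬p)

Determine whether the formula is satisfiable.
Yes

Yes, the formula is satisfiable.

One satisfying assignment is: g=True, r=True, t=True, q=True, h=True, e=False, s=True, z=False, n=True, p=False

Verification: With this assignment, all 40 clauses evaluate to true.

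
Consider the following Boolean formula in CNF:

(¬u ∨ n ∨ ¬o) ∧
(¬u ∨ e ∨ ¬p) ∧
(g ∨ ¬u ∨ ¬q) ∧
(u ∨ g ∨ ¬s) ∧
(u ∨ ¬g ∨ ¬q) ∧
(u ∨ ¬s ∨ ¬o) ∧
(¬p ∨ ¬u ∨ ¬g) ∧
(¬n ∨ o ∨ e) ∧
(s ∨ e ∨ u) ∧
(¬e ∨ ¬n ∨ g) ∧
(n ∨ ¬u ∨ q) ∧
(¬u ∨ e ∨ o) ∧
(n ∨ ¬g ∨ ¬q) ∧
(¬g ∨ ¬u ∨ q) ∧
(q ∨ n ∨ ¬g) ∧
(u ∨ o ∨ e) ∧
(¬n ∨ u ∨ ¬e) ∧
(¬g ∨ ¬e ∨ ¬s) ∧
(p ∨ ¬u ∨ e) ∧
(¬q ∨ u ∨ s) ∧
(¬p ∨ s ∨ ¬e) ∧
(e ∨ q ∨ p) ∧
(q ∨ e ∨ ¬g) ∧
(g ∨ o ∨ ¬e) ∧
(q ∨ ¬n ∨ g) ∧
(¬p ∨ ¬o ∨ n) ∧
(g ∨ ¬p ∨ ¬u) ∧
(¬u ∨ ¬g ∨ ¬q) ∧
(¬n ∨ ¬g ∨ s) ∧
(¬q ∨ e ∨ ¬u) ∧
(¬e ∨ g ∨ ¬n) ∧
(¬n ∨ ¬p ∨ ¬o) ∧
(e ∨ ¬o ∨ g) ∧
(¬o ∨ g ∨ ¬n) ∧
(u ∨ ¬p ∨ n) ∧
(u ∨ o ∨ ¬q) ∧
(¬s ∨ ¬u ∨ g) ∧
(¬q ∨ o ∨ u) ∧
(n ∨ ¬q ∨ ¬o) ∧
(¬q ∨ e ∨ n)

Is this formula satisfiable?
Yes

Yes, the formula is satisfiable.

One satisfying assignment is: u=False, g=False, p=False, n=False, q=False, e=True, s=False, o=True

Verification: With this assignment, all 40 clauses evaluate to true.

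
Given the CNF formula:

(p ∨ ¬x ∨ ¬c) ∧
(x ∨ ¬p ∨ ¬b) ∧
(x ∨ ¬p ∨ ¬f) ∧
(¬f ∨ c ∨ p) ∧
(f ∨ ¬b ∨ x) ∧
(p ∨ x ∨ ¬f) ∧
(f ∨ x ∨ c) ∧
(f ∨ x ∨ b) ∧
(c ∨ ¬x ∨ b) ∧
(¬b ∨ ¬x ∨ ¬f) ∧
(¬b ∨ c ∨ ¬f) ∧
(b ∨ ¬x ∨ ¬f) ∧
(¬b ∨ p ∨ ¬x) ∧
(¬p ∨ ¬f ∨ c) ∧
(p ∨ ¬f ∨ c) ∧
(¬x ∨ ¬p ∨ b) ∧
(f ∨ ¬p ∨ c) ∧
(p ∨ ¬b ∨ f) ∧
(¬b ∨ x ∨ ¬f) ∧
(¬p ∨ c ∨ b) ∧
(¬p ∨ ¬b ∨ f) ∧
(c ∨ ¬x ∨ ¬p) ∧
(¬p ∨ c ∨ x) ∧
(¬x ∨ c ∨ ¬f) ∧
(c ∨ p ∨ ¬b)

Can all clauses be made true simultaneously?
No

No, the formula is not satisfiable.

No assignment of truth values to the variables can make all 25 clauses true simultaneously.

The formula is UNSAT (unsatisfiable).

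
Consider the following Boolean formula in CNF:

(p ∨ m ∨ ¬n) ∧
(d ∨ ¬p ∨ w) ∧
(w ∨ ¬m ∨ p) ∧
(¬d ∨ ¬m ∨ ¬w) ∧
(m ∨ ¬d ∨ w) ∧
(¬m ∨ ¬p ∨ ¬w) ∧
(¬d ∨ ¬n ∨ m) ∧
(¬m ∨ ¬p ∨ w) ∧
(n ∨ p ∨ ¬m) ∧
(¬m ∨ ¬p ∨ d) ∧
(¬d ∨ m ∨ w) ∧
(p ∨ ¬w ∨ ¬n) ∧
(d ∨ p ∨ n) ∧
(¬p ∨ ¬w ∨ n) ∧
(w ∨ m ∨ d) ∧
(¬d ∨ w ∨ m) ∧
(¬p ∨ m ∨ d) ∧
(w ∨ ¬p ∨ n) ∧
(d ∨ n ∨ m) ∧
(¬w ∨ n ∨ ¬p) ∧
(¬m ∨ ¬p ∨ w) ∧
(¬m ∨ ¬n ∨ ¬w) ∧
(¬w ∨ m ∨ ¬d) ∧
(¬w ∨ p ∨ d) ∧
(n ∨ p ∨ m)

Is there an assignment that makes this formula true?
No

No, the formula is not satisfiable.

No assignment of truth values to the variables can make all 25 clauses true simultaneously.

The formula is UNSAT (unsatisfiable).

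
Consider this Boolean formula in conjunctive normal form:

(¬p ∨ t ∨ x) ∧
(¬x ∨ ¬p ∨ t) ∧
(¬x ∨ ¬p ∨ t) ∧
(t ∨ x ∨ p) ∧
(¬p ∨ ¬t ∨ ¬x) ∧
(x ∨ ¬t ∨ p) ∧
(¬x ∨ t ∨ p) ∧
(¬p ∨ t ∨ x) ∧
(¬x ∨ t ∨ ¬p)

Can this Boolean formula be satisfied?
Yes

Yes, the formula is satisfiable.

One satisfying assignment is: p=True, x=False, t=True

Verification: With this assignment, all 9 clauses evaluate to true.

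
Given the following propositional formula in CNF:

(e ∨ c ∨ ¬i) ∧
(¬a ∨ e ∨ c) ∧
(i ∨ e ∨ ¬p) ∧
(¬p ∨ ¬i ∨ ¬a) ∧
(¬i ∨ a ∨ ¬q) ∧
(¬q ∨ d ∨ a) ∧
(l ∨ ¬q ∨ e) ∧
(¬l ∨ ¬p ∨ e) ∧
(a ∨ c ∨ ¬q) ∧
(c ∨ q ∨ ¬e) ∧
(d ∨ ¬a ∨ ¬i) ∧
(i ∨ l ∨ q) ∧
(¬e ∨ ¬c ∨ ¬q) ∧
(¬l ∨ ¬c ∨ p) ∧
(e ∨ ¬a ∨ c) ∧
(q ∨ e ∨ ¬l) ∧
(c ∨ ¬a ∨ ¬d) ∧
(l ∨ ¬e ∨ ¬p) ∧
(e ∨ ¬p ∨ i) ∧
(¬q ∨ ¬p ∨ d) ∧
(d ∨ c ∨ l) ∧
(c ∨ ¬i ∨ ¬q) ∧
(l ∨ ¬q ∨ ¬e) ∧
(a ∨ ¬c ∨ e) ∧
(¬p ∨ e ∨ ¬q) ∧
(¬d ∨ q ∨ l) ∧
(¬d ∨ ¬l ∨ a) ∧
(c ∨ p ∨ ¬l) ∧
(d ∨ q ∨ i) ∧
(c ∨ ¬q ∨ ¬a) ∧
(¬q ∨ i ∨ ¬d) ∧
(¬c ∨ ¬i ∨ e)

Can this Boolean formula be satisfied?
Yes

Yes, the formula is satisfiable.

One satisfying assignment is: a=False, p=False, l=False, c=True, q=False, e=True, i=True, d=False

Verification: With this assignment, all 32 clauses evaluate to true.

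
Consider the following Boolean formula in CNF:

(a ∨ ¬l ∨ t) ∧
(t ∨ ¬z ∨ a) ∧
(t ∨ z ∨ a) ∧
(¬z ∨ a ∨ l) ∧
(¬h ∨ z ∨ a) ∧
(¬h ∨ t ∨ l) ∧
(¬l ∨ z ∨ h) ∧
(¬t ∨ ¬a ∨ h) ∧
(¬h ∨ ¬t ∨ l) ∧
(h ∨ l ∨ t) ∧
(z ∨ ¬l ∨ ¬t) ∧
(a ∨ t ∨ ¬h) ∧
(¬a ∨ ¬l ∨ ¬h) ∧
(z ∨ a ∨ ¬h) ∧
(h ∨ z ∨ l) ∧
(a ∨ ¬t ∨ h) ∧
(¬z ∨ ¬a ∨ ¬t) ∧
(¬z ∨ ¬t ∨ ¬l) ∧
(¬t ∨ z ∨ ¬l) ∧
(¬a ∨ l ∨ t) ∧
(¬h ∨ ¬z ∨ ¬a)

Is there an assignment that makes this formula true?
Yes

Yes, the formula is satisfiable.

One satisfying assignment is: z=True, h=False, a=True, l=True, t=False

Verification: With this assignment, all 21 clauses evaluate to true.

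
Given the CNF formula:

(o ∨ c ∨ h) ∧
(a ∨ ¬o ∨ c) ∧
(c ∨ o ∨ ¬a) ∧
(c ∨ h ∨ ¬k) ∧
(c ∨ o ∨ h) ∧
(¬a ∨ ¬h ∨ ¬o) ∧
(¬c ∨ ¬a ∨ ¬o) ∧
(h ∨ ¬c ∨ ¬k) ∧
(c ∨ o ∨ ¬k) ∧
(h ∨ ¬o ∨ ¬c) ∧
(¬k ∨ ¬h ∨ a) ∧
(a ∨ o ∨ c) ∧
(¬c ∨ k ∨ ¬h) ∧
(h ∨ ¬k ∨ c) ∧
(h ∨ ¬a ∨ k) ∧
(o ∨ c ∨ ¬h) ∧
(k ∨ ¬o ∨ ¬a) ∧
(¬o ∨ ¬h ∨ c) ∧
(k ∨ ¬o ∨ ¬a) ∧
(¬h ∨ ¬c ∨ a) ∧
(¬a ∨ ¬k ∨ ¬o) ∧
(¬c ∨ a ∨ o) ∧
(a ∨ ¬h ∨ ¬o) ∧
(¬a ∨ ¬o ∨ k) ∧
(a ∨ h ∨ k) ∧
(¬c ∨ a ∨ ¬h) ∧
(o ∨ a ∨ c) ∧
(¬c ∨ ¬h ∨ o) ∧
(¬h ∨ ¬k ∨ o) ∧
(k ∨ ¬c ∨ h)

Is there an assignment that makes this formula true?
No

No, the formula is not satisfiable.

No assignment of truth values to the variables can make all 30 clauses true simultaneously.

The formula is UNSAT (unsatisfiable).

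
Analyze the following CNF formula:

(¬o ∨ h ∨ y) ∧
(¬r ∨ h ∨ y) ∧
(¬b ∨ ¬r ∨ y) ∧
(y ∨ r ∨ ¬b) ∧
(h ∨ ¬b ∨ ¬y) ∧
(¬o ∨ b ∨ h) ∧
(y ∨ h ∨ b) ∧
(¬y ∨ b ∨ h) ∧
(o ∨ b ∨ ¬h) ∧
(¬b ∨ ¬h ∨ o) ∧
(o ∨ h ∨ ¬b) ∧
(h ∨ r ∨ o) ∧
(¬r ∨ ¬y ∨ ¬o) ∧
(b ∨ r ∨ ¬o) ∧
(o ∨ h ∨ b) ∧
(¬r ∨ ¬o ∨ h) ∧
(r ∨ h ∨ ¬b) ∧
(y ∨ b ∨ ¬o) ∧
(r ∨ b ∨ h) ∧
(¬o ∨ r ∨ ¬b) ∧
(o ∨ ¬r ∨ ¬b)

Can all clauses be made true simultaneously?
No

No, the formula is not satisfiable.

No assignment of truth values to the variables can make all 21 clauses true simultaneously.

The formula is UNSAT (unsatisfiable).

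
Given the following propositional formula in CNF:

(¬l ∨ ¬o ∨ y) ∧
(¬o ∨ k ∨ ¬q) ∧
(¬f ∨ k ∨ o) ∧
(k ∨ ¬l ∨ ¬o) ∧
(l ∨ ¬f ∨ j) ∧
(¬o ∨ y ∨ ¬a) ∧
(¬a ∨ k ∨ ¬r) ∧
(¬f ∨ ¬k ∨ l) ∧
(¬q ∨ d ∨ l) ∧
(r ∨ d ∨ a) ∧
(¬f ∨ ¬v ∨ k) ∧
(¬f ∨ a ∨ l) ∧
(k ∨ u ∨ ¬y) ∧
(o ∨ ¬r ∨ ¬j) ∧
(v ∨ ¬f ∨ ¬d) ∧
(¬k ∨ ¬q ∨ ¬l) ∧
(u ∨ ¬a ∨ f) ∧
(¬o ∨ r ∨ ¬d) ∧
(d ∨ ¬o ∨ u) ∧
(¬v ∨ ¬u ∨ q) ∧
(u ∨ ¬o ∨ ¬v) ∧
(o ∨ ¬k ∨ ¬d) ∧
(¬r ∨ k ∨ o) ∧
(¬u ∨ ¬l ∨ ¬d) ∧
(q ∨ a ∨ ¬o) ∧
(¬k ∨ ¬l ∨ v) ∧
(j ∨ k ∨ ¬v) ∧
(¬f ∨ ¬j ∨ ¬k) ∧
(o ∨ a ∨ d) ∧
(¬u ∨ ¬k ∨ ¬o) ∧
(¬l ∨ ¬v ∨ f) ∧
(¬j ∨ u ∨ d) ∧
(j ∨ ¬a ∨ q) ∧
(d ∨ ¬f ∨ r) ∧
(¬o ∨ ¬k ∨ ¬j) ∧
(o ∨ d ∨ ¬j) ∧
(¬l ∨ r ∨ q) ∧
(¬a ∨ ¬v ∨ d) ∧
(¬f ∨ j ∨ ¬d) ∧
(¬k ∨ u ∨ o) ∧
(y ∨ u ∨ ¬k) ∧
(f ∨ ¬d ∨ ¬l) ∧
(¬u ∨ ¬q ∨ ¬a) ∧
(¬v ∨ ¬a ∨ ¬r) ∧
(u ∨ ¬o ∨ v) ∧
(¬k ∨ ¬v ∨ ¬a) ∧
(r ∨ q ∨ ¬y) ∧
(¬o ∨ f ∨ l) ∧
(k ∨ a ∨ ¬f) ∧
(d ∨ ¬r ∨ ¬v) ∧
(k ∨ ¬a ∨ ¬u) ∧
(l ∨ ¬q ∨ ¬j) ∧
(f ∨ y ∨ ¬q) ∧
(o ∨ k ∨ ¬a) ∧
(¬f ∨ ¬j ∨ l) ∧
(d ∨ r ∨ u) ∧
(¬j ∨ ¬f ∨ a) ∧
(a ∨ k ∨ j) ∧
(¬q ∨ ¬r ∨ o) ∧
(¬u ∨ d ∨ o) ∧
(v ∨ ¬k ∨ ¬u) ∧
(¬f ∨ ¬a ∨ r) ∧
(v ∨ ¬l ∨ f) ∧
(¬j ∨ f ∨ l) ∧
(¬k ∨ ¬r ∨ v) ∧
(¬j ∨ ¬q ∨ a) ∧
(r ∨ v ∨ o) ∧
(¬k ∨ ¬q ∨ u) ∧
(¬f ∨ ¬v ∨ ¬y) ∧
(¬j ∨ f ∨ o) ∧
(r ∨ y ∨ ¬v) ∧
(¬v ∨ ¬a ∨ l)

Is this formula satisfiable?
No

No, the formula is not satisfiable.

No assignment of truth values to the variables can make all 72 clauses true simultaneously.

The formula is UNSAT (unsatisfiable).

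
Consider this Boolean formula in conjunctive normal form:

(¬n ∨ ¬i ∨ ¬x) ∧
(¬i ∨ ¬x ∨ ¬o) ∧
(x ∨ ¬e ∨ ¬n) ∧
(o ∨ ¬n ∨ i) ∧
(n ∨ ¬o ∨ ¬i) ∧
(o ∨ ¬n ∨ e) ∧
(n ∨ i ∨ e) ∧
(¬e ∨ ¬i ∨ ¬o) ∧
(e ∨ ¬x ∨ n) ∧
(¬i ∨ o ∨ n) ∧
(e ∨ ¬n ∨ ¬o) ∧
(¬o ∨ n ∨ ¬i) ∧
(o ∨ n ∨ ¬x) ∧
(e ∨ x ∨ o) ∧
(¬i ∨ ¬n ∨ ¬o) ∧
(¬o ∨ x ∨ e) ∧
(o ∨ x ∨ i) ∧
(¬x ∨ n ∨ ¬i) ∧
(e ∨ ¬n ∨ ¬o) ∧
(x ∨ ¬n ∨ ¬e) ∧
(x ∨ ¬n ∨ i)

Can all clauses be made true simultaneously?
Yes

Yes, the formula is satisfiable.

One satisfying assignment is: x=False, e=True, o=True, i=False, n=False

Verification: With this assignment, all 21 clauses evaluate to true.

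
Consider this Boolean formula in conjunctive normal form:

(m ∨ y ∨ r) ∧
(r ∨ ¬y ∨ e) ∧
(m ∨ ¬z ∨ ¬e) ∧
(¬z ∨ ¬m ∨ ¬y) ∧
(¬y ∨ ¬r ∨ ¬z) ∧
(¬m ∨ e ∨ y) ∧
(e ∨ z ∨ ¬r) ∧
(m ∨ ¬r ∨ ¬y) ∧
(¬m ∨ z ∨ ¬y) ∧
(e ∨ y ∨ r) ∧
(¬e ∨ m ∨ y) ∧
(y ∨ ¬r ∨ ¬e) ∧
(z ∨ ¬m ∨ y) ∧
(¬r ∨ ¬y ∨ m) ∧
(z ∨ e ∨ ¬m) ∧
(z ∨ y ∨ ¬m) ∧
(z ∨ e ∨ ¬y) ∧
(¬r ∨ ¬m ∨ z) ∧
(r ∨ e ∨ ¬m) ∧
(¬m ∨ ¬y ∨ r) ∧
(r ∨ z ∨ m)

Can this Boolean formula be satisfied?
Yes

Yes, the formula is satisfiable.

One satisfying assignment is: y=False, m=False, e=False, r=True, z=True

Verification: With this assignment, all 21 clauses evaluate to true.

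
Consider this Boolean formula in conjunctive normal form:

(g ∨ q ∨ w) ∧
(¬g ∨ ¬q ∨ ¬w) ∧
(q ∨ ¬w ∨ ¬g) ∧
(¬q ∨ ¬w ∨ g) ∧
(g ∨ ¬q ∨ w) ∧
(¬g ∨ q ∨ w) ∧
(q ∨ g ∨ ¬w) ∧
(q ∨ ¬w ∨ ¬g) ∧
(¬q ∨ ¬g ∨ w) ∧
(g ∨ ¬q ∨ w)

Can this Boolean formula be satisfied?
No

No, the formula is not satisfiable.

No assignment of truth values to the variables can make all 10 clauses true simultaneously.

The formula is UNSAT (unsatisfiable).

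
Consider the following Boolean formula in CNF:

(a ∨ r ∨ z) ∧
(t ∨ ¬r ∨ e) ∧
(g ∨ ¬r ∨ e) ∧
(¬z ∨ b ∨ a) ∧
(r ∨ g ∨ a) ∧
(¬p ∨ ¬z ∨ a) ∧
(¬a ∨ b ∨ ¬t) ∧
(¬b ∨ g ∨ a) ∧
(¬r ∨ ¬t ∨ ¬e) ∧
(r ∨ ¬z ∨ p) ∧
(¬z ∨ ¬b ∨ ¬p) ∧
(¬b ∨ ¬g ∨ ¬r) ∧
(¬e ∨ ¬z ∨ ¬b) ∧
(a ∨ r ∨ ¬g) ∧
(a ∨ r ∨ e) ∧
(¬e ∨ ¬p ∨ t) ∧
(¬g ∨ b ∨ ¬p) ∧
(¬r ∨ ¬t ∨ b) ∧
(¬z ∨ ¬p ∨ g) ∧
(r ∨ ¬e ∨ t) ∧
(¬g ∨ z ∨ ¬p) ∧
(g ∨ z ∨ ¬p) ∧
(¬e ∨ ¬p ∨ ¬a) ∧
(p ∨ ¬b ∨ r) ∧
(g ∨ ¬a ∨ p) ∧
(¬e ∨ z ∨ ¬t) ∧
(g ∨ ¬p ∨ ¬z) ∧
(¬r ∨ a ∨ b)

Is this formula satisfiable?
Yes

Yes, the formula is satisfiable.

One satisfying assignment is: b=False, z=True, g=True, p=False, r=True, a=True, t=False, e=True

Verification: With this assignment, all 28 clauses evaluate to true.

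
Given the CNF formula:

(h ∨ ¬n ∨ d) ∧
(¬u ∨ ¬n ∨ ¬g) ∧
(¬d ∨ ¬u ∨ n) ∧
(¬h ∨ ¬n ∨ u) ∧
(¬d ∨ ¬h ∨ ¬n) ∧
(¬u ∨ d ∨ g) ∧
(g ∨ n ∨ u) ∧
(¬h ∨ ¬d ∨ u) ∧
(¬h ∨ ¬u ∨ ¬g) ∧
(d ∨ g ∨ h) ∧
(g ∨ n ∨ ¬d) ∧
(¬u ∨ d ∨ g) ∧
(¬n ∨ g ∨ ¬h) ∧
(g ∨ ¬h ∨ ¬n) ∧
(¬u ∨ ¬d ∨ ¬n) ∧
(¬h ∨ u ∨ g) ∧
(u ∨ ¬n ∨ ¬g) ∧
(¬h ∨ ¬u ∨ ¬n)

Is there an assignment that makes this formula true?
Yes

Yes, the formula is satisfiable.

One satisfying assignment is: u=False, d=False, g=True, n=False, h=False

Verification: With this assignment, all 18 clauses evaluate to true.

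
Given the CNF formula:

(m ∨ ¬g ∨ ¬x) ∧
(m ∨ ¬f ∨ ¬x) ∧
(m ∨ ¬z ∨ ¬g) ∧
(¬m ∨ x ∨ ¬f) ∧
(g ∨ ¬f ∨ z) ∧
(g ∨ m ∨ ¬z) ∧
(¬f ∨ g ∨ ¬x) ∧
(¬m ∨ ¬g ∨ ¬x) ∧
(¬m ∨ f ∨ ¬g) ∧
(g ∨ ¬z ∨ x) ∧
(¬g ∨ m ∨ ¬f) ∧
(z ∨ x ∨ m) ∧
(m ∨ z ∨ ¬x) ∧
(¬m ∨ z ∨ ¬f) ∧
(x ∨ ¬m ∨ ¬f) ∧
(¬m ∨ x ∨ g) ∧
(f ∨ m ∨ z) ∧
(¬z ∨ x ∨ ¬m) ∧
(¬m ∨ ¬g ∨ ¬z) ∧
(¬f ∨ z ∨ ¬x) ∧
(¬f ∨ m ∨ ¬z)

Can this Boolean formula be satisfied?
Yes

Yes, the formula is satisfiable.

One satisfying assignment is: g=False, x=True, z=False, m=True, f=False

Verification: With this assignment, all 21 clauses evaluate to true.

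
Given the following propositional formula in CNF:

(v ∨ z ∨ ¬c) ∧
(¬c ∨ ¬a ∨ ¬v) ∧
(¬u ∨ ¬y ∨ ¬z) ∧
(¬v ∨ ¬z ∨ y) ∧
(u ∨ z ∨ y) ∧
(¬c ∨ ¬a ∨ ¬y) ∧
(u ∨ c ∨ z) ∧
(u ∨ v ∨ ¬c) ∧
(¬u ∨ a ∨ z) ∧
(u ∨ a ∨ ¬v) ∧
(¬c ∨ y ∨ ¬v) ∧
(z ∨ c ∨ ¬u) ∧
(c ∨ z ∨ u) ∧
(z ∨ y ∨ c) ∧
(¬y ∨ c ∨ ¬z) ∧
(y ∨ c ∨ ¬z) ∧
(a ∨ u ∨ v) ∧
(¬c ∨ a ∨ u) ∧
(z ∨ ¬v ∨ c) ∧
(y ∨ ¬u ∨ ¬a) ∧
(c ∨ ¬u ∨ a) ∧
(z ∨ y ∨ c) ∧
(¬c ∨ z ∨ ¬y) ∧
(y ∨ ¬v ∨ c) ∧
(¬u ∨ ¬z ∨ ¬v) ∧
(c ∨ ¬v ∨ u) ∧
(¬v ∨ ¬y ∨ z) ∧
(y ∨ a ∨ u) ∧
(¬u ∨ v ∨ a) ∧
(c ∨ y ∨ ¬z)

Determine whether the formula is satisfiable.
No

No, the formula is not satisfiable.

No assignment of truth values to the variables can make all 30 clauses true simultaneously.

The formula is UNSAT (unsatisfiable).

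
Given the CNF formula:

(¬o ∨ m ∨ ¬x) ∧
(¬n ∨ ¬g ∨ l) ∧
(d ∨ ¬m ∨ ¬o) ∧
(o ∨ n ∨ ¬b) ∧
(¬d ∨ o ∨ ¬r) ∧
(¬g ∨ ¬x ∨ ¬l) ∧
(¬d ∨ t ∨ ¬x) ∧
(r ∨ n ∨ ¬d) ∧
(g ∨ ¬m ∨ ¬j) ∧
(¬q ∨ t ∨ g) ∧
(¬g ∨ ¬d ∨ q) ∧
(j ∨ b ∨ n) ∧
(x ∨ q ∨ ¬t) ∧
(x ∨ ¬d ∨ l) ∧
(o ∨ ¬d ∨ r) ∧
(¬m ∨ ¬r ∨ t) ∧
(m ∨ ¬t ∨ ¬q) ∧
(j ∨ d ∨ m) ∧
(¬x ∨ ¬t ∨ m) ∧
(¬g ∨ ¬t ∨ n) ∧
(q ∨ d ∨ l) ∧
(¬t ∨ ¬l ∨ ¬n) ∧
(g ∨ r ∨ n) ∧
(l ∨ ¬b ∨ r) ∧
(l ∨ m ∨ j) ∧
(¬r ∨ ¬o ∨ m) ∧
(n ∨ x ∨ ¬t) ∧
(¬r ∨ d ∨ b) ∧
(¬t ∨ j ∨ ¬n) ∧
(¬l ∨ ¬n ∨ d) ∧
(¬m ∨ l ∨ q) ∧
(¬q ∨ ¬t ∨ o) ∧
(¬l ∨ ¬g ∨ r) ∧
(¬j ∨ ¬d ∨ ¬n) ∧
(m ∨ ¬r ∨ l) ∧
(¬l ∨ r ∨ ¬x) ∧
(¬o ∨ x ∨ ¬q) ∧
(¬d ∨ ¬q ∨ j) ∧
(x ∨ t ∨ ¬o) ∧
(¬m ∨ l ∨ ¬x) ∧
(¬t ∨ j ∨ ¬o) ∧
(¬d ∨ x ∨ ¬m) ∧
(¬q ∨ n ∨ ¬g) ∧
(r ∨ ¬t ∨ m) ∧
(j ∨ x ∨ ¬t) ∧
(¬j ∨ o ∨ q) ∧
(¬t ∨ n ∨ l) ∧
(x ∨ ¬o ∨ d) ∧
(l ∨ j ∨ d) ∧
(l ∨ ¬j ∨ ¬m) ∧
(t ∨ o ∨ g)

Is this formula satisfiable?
No

No, the formula is not satisfiable.

No assignment of truth values to the variables can make all 51 clauses true simultaneously.

The formula is UNSAT (unsatisfiable).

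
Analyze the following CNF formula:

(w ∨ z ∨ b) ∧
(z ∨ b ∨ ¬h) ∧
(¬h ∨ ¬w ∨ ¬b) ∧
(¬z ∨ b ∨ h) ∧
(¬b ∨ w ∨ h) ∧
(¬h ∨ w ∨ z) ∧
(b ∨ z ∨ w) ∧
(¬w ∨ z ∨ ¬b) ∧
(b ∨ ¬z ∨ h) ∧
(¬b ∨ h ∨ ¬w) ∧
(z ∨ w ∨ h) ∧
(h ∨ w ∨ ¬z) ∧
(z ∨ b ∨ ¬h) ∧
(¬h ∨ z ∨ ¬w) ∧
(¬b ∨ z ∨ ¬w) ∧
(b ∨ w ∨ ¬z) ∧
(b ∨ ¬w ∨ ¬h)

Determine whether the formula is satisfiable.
Yes

Yes, the formula is satisfiable.

One satisfying assignment is: b=False, h=False, w=True, z=False

Verification: With this assignment, all 17 clauses evaluate to true.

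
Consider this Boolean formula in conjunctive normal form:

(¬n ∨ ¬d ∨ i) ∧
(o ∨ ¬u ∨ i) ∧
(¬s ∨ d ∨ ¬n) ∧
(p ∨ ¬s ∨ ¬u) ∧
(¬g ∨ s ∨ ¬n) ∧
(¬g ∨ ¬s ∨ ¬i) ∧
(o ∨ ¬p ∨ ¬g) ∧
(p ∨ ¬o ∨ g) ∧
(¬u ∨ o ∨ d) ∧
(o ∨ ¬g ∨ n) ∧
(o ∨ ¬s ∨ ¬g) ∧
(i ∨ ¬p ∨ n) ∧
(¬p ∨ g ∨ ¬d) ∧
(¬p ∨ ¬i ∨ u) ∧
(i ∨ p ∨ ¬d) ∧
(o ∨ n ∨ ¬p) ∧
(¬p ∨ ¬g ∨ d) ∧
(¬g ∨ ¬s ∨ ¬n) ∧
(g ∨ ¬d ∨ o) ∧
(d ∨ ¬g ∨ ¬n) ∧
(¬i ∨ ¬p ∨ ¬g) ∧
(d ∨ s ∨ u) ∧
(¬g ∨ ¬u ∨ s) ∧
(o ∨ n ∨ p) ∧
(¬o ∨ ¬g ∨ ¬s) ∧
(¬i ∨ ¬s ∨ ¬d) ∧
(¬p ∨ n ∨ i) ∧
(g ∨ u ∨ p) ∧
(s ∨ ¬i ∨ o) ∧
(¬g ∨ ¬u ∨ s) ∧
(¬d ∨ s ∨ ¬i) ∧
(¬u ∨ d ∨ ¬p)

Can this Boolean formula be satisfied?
No

No, the formula is not satisfiable.

No assignment of truth values to the variables can make all 32 clauses true simultaneously.

The formula is UNSAT (unsatisfiable).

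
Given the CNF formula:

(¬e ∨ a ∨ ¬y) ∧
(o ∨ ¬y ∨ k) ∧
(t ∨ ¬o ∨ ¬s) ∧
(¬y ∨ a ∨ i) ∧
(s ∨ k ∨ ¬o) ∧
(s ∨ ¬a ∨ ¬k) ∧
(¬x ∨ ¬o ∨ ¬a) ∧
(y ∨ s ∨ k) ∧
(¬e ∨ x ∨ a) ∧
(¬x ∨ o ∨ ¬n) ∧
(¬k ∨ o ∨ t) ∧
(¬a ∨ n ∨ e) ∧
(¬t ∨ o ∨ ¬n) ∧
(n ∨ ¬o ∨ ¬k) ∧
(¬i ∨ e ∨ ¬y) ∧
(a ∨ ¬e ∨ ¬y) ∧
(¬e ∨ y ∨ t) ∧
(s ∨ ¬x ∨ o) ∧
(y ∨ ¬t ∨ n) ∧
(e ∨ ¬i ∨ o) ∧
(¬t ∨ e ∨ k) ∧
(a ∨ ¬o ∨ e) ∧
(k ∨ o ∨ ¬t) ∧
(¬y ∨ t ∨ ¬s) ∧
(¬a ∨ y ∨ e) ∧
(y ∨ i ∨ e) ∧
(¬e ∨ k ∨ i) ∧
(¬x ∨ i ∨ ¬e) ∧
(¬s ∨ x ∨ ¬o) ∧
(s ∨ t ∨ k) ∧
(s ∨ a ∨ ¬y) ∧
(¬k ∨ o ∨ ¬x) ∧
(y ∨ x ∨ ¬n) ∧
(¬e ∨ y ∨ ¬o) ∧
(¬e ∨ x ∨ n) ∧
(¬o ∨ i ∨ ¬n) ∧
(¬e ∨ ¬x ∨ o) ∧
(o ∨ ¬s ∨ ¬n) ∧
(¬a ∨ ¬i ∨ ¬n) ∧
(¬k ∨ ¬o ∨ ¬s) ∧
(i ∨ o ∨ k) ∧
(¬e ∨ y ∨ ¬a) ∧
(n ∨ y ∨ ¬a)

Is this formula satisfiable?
No

No, the formula is not satisfiable.

No assignment of truth values to the variables can make all 43 clauses true simultaneously.

The formula is UNSAT (unsatisfiable).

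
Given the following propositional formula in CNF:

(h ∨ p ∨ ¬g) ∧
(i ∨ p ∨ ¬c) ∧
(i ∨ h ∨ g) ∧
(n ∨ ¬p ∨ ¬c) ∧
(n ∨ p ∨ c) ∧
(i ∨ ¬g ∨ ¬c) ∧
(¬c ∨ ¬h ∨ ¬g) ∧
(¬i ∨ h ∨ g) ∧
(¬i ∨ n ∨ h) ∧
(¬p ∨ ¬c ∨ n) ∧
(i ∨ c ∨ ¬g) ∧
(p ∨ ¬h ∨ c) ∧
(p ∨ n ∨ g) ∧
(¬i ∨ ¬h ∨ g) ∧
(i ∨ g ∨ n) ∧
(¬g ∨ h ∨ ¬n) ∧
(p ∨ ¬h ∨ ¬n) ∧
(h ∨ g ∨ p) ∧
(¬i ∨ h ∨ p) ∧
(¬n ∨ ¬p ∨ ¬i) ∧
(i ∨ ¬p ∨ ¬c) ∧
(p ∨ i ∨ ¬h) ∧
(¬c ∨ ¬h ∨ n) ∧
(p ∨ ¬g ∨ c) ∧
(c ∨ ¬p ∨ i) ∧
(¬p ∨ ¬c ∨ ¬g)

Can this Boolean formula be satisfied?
Yes

Yes, the formula is satisfiable.

One satisfying assignment is: h=True, c=False, g=True, i=True, p=True, n=False

Verification: With this assignment, all 26 clauses evaluate to true.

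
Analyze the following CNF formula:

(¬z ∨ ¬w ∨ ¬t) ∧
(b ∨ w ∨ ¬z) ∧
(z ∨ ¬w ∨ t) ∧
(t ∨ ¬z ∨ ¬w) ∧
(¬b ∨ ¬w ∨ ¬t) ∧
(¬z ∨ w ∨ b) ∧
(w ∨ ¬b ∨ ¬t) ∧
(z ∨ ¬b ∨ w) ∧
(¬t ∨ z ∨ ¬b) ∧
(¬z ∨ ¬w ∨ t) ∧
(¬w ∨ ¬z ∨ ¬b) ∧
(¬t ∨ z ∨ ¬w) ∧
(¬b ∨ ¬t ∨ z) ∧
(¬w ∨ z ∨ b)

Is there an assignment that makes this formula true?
Yes

Yes, the formula is satisfiable.

One satisfying assignment is: t=False, z=False, b=False, w=False

Verification: With this assignment, all 14 clauses evaluate to true.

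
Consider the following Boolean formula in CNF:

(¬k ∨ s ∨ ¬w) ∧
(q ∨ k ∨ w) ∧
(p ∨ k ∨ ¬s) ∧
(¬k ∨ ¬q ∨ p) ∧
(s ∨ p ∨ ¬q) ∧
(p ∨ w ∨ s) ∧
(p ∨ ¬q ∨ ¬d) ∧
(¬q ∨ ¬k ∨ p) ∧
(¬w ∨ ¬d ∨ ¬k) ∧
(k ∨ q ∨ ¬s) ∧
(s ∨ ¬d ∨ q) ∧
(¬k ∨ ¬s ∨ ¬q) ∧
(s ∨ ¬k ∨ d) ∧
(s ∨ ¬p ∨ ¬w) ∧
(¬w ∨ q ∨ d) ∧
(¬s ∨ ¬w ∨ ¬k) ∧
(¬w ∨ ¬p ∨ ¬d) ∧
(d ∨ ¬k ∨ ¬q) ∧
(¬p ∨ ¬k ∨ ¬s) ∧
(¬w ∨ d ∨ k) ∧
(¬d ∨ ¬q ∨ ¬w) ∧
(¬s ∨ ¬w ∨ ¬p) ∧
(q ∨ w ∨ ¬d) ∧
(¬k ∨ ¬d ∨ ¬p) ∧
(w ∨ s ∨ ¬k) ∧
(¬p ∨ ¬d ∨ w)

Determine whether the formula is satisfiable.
Yes

Yes, the formula is satisfiable.

One satisfying assignment is: d=False, s=True, p=False, q=False, w=False, k=True

Verification: With this assignment, all 26 clauses evaluate to true.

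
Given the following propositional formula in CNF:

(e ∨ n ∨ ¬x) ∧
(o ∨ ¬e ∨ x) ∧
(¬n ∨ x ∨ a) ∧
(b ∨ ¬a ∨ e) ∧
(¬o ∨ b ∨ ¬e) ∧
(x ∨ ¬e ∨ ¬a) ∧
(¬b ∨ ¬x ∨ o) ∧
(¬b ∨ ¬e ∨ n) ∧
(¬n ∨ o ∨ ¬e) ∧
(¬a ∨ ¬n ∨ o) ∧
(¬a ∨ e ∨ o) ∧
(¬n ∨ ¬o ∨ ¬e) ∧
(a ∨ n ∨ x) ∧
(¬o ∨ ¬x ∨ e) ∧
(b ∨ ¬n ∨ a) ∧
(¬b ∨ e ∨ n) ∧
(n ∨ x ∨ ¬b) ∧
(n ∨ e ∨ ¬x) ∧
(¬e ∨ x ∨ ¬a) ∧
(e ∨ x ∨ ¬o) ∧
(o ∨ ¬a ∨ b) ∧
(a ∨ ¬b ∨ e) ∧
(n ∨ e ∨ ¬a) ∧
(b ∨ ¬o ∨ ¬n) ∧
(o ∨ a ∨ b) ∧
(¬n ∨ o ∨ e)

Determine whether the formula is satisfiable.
No

No, the formula is not satisfiable.

No assignment of truth values to the variables can make all 26 clauses true simultaneously.

The formula is UNSAT (unsatisfiable).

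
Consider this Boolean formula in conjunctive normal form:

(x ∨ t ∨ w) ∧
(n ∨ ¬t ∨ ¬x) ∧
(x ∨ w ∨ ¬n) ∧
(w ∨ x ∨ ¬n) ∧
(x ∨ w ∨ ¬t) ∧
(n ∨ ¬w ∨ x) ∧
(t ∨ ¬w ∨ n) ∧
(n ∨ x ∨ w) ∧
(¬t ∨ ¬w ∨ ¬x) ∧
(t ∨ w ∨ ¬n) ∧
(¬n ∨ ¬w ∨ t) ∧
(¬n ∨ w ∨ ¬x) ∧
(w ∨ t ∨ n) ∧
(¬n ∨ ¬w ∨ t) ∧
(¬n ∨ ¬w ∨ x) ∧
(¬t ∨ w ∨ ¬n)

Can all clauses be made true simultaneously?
No

No, the formula is not satisfiable.

No assignment of truth values to the variables can make all 16 clauses true simultaneously.

The formula is UNSAT (unsatisfiable).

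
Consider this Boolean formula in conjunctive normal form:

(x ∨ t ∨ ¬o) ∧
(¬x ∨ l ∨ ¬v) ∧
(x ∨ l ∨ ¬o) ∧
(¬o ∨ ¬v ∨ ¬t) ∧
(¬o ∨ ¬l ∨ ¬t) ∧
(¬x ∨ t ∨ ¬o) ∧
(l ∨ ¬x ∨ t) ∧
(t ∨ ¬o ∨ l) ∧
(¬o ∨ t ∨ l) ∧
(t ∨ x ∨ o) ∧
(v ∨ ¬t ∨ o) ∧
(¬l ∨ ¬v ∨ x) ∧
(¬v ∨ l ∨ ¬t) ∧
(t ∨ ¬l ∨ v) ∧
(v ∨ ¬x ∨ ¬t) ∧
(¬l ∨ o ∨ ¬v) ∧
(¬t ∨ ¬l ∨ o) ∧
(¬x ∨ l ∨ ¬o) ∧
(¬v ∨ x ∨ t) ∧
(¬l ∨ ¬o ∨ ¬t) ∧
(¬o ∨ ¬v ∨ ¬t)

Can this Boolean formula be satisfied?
No

No, the formula is not satisfiable.

No assignment of truth values to the variables can make all 21 clauses true simultaneously.

The formula is UNSAT (unsatisfiable).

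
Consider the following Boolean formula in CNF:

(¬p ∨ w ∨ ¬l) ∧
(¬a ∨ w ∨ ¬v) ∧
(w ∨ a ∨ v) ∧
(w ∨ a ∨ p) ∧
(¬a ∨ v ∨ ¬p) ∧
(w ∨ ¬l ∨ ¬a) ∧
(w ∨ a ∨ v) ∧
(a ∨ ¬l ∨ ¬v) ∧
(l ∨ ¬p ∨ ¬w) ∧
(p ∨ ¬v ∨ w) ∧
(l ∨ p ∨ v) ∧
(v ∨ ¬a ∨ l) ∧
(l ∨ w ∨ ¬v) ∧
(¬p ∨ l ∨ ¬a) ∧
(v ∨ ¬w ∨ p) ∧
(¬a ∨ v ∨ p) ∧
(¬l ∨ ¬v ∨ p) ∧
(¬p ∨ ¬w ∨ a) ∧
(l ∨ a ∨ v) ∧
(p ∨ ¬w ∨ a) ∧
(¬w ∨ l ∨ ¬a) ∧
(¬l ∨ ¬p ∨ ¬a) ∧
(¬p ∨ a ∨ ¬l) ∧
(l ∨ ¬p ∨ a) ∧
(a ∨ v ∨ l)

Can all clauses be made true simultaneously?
No

No, the formula is not satisfiable.

No assignment of truth values to the variables can make all 25 clauses true simultaneously.

The formula is UNSAT (unsatisfiable).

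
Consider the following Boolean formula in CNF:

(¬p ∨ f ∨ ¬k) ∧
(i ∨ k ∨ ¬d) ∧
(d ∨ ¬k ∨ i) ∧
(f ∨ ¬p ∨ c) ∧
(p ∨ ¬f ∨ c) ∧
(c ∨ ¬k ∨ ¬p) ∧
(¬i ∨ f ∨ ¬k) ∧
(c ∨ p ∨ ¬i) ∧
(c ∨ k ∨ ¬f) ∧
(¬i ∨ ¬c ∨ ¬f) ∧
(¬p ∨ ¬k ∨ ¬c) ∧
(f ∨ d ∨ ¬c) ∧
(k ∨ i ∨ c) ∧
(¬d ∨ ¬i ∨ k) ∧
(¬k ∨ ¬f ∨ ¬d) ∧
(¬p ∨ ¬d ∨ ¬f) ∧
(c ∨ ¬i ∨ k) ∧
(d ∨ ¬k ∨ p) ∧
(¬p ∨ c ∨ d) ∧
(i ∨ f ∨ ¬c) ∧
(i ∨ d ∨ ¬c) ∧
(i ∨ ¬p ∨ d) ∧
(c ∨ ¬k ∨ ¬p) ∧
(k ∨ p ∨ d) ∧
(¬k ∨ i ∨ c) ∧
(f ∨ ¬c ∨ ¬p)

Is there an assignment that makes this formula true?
No

No, the formula is not satisfiable.

No assignment of truth values to the variables can make all 26 clauses true simultaneously.

The formula is UNSAT (unsatisfiable).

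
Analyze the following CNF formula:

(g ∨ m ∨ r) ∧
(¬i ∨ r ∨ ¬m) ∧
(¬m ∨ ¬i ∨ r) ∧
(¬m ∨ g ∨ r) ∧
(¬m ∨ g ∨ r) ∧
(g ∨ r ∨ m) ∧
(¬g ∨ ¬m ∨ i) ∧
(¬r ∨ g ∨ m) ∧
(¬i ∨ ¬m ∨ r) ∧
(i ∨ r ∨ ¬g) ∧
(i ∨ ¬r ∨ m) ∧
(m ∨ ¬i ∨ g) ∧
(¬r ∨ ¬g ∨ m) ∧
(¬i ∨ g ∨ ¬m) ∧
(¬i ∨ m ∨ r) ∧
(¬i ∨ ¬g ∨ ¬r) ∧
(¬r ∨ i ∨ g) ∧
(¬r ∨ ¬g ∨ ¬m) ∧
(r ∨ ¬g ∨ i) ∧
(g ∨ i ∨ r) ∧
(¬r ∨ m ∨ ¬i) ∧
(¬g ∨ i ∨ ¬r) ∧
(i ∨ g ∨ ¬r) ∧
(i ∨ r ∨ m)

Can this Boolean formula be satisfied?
No

No, the formula is not satisfiable.

No assignment of truth values to the variables can make all 24 clauses true simultaneously.

The formula is UNSAT (unsatisfiable).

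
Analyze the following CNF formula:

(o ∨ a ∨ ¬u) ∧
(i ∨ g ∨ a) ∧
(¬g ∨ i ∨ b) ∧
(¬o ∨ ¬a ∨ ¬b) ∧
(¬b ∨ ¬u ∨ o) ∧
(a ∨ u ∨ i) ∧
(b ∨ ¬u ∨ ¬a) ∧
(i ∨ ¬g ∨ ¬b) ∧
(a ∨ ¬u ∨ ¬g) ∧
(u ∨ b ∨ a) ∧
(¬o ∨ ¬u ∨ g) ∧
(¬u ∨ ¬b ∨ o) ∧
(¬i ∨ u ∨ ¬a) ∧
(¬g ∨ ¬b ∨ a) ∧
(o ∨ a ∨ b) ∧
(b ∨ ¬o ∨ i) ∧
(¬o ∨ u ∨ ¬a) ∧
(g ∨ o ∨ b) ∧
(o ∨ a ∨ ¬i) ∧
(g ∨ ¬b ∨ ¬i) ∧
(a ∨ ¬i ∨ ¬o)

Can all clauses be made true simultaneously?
Yes

Yes, the formula is satisfiable.

One satisfying assignment is: g=False, a=True, o=False, u=False, b=True, i=False

Verification: With this assignment, all 21 clauses evaluate to true.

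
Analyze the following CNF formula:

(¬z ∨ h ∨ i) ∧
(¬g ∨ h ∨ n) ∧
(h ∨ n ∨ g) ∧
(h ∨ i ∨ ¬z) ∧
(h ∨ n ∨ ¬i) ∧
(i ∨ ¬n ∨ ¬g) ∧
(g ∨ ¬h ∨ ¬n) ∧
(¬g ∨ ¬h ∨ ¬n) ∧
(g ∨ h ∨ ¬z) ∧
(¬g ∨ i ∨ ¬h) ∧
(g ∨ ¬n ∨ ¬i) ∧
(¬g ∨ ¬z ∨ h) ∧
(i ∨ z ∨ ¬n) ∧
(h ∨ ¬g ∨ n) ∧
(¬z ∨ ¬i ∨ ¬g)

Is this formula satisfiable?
Yes

Yes, the formula is satisfiable.

One satisfying assignment is: i=False, h=True, z=False, g=False, n=False

Verification: With this assignment, all 15 clauses evaluate to true.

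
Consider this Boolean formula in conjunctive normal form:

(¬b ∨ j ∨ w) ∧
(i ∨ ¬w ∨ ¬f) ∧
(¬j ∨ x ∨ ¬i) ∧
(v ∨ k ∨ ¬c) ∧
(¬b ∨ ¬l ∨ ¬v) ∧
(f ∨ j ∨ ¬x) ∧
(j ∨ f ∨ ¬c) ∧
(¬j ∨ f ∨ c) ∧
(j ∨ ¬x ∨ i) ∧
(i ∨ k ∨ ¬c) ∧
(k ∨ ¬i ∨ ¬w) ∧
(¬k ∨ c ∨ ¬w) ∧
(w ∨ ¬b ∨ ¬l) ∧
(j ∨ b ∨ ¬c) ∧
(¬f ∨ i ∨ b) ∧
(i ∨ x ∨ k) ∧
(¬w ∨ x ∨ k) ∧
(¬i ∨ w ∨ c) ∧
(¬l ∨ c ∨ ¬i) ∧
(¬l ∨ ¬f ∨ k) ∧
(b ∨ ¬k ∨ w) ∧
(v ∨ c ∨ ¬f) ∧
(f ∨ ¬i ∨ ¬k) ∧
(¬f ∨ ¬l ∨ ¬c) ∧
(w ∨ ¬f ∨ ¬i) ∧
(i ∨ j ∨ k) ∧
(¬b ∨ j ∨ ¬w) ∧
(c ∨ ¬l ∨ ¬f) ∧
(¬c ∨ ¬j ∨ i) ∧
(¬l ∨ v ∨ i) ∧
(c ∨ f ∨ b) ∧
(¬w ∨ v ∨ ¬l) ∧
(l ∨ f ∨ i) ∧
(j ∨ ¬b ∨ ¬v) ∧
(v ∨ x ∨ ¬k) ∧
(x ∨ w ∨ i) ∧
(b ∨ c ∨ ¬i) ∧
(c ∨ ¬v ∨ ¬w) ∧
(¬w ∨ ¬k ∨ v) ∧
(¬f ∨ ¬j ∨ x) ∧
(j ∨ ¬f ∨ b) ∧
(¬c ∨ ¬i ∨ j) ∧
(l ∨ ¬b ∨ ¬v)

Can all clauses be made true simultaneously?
Yes

Yes, the formula is satisfiable.

One satisfying assignment is: k=False, w=False, f=False, b=False, c=True, v=True, l=False, x=True, j=True, i=True

Verification: With this assignment, all 43 clauses evaluate to true.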